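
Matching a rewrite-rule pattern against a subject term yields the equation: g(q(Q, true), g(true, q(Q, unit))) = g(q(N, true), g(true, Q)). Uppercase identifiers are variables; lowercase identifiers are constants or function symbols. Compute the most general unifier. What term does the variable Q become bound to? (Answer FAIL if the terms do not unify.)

Decompose g/2: q(Q, true) = q(N, true),  g(true, q(Q, unit)) = g(true, Q).
Decompose q/2: Q = N,  true = true.
Bind Q := N; substituting into the one remaining equation that mentions Q gives: g(true, q(N, unit)) = g(true, N).
Delete trivial equation true = true.
Decompose g/2: true = true,  q(N, unit) = N.
Delete trivial equation true = true.
Occurs check fails: N occurs in q(N, unit); the equation N = q(N, unit) has no finite solution.

FAIL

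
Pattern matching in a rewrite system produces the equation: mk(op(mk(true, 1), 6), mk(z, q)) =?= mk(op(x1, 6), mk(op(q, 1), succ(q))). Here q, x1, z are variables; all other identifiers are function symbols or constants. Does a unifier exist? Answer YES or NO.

NO

Decompose mk/2: op(mk(true, 1), 6) =?= op(x1, 6),  mk(z, q) =?= mk(op(q, 1), succ(q)).
Decompose op/2: mk(true, 1) =?= x1,  6 =?= 6.
Bind x1 := mk(true, 1); no other remaining equation mentions x1.
Delete trivial equation 6 =?= 6.
Decompose mk/2: z =?= op(q, 1),  q =?= succ(q).
Bind z := op(q, 1); no other remaining equation mentions z.
Occurs check fails: q occurs in succ(q); the equation q =?= succ(q) has no finite solution.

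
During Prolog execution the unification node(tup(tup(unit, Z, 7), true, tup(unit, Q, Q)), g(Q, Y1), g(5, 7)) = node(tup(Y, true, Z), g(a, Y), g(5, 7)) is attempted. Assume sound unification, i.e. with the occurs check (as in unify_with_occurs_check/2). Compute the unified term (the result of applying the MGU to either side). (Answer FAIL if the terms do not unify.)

node(tup(tup(unit, tup(unit, a, a), 7), true, tup(unit, a, a)), g(a, tup(unit, tup(unit, a, a), 7)), g(5, 7))

Decompose node/3: tup(tup(unit, Z, 7), true, tup(unit, Q, Q)) = tup(Y, true, Z),  g(Q, Y1) = g(a, Y),  g(5, 7) = g(5, 7).
Decompose tup/3: tup(unit, Z, 7) = Y,  true = true,  tup(unit, Q, Q) = Z.
Bind Y := tup(unit, Z, 7); substituting into the one remaining equation that mentions Y gives: g(Q, Y1) = g(a, tup(unit, Z, 7)).
Delete trivial equation true = true.
Bind Z := tup(unit, Q, Q); substituting into the one remaining equation that mentions Z gives: g(Q, Y1) = g(a, tup(unit, tup(unit, Q, Q), 7)). Substituting into the earlier binding gives Y := tup(unit, tup(unit, Q, Q), 7).
Decompose g/2: Q = a,  Y1 = tup(unit, tup(unit, Q, Q), 7).
Bind Q := a; substituting into the one remaining equation that mentions Q gives: Y1 = tup(unit, tup(unit, a, a), 7). Substituting into the earlier bindings gives Y := tup(unit, tup(unit, a, a), 7), Z := tup(unit, a, a).
Bind Y1 := tup(unit, tup(unit, a, a), 7); no other remaining equation mentions Y1.
Delete trivial equation g(5, 7) = g(5, 7).
Applying the MGU to either side gives node(tup(tup(unit, tup(unit, a, a), 7), true, tup(unit, a, a)), g(a, tup(unit, tup(unit, a, a), 7)), g(5, 7)).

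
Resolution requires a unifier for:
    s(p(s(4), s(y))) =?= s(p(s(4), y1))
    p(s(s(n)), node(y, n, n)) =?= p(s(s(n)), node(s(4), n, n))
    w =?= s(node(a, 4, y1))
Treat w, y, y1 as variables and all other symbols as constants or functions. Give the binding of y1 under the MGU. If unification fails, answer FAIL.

s(s(4))

Decompose s/1: p(s(4), s(y)) =?= p(s(4), y1).
Decompose p/2: s(4) =?= s(4),  s(y) =?= y1.
Delete trivial equation s(4) =?= s(4).
Bind y1 := s(y); substituting into the one remaining equation that mentions y1 gives: w =?= s(node(a, 4, s(y))).
Decompose p/2: s(s(n)) =?= s(s(n)),  node(y, n, n) =?= node(s(4), n, n).
Delete trivial equation s(s(n)) =?= s(s(n)).
Decompose node/3: y =?= s(4),  n =?= n,  n =?= n.
Bind y := s(4); substituting into the one remaining equation that mentions y gives: w =?= s(node(a, 4, s(s(4)))). Substituting into the earlier binding gives y1 := s(s(4)).
Delete trivial equation n =?= n.
Delete trivial equation n =?= n.
Bind w := s(node(a, 4, s(s(4)))).
MGU = { y1 -> s(s(4)), y -> s(4), w -> s(node(a, 4, s(s(4)))) }, so y1 -> s(s(4)).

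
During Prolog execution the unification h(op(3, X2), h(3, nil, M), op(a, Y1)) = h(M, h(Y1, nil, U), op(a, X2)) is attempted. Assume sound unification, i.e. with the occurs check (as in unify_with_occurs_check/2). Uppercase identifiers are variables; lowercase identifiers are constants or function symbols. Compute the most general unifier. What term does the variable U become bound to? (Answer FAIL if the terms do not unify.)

Decompose h/3: op(3, X2) = M,  h(3, nil, M) = h(Y1, nil, U),  op(a, Y1) = op(a, X2).
Bind M := op(3, X2); substituting into the one remaining equation that mentions M gives: h(3, nil, op(3, X2)) = h(Y1, nil, U).
Decompose h/3: 3 = Y1,  nil = nil,  op(3, X2) = U.
Bind Y1 := 3; substituting into the one remaining equation that mentions Y1 gives: op(a, 3) = op(a, X2).
Delete trivial equation nil = nil.
Bind U := op(3, X2); no other remaining equation mentions U.
Decompose op/2: a = a,  3 = X2.
Delete trivial equation a = a.
Bind X2 := 3. Substituting into the earlier bindings gives M := op(3, 3), U := op(3, 3).
MGU = { M = op(3, 3), Y1 = 3, U = op(3, 3), X2 = 3 }, so U = op(3, 3).

op(3, 3)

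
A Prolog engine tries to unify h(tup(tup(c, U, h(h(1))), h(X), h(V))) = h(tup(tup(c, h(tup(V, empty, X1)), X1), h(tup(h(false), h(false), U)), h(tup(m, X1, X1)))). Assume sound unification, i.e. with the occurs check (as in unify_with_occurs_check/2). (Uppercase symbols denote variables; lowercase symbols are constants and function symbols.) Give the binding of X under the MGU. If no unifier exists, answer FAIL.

tup(h(false), h(false), h(tup(tup(m, h(h(1)), h(h(1))), empty, h(h(1)))))

Decompose h/1: tup(tup(c, U, h(h(1))), h(X), h(V)) = tup(tup(c, h(tup(V, empty, X1)), X1), h(tup(h(false), h(false), U)), h(tup(m, X1, X1))).
Decompose tup/3: tup(c, U, h(h(1))) = tup(c, h(tup(V, empty, X1)), X1),  h(X) = h(tup(h(false), h(false), U)),  h(V) = h(tup(m, X1, X1)).
Decompose tup/3: c = c,  U = h(tup(V, empty, X1)),  h(h(1)) = X1.
Delete trivial equation c = c.
Bind U := h(tup(V, empty, X1)); substituting into the one remaining equation that mentions U gives: h(X) = h(tup(h(false), h(false), h(tup(V, empty, X1)))).
Bind X1 := h(h(1)); substituting into the remaining equations gives: h(X) = h(tup(h(false), h(false), h(tup(V, empty, h(h(1)))))),  h(V) = h(tup(m, h(h(1)), h(h(1)))). Substituting into the earlier binding gives U := h(tup(V, empty, h(h(1)))).
Decompose h/1: X = tup(h(false), h(false), h(tup(V, empty, h(h(1))))).
Bind X := tup(h(false), h(false), h(tup(V, empty, h(h(1))))); no other remaining equation mentions X.
Decompose h/1: V = tup(m, h(h(1)), h(h(1))).
Bind V := tup(m, h(h(1)), h(h(1))). Substituting into the earlier bindings gives U := h(tup(tup(m, h(h(1)), h(h(1))), empty, h(h(1)))), X := tup(h(false), h(false), h(tup(tup(m, h(h(1)), h(h(1))), empty, h(h(1))))).
MGU = { U ↦ h(tup(tup(m, h(h(1)), h(h(1))), empty, h(h(1)))), X1 ↦ h(h(1)), X ↦ tup(h(false), h(false), h(tup(tup(m, h(h(1)), h(h(1))), empty, h(h(1))))), V ↦ tup(m, h(h(1)), h(h(1))) }, so X ↦ tup(h(false), h(false), h(tup(tup(m, h(h(1)), h(h(1))), empty, h(h(1))))).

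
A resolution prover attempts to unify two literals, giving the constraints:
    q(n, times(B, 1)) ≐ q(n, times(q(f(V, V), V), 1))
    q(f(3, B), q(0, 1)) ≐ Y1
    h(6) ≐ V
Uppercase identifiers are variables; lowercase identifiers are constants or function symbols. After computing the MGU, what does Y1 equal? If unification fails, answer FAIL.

Decompose q/2: n ≐ n,  times(B, 1) ≐ times(q(f(V, V), V), 1).
Delete trivial equation n ≐ n.
Decompose times/2: B ≐ q(f(V, V), V),  1 ≐ 1.
Bind B := q(f(V, V), V); substituting into the one remaining equation that mentions B gives: q(f(3, q(f(V, V), V)), q(0, 1)) ≐ Y1.
Delete trivial equation 1 ≐ 1.
Bind Y1 := q(f(3, q(f(V, V), V)), q(0, 1)); no other remaining equation mentions Y1.
Bind V := h(6). Substituting into the earlier bindings gives B := q(f(h(6), h(6)), h(6)), Y1 := q(f(3, q(f(h(6), h(6)), h(6))), q(0, 1)).
MGU = { B ↦ q(f(h(6), h(6)), h(6)), Y1 ↦ q(f(3, q(f(h(6), h(6)), h(6))), q(0, 1)), V ↦ h(6) }, so Y1 ↦ q(f(3, q(f(h(6), h(6)), h(6))), q(0, 1)).

q(f(3, q(f(h(6), h(6)), h(6))), q(0, 1))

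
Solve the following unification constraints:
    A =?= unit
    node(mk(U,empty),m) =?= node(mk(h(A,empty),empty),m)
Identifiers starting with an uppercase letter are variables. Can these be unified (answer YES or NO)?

Bind A := unit; substituting into the remaining equation gives: node(mk(U,empty),m) =?= node(mk(h(unit,empty),empty),m).
Decompose node/2: mk(U,empty) =?= mk(h(unit,empty),empty),  m =?= m.
Decompose mk/2: U =?= h(unit,empty),  empty =?= empty.
Bind U := h(unit,empty); no other remaining equation mentions U.
Delete trivial equation empty =?= empty.
Delete trivial equation m =?= m.
No equations remain and no clash or occurs-check failure arose, so a unifier exists.

YES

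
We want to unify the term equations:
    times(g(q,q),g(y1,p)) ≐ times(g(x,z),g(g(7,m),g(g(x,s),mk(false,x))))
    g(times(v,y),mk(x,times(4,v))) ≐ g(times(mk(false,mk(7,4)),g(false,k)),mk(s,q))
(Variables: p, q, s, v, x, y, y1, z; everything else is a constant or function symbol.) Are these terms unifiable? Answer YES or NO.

YES

Decompose times/2: g(q,q) ≐ g(x,z),  g(y1,p) ≐ g(g(7,m),g(g(x,s),mk(false,x))).
Decompose g/2: q ≐ x,  q ≐ z.
Bind q := x; substituting into the 2 remaining equations that mention q gives: x ≐ z,  g(times(v,y),mk(x,times(4,v))) ≐ g(times(mk(false,mk(7,4)),g(false,k)),mk(s,x)).
Bind x := z; substituting into the remaining equations gives: g(y1,p) ≐ g(g(7,m),g(g(z,s),mk(false,z))),  g(times(v,y),mk(z,times(4,v))) ≐ g(times(mk(false,mk(7,4)),g(false,k)),mk(s,z)). Substituting into the earlier binding gives q := z.
Decompose g/2: y1 ≐ g(7,m),  p ≐ g(g(z,s),mk(false,z)).
Bind y1 := g(7,m); no other remaining equation mentions y1.
Bind p := g(g(z,s),mk(false,z)); no other remaining equation mentions p.
Decompose g/2: times(v,y) ≐ times(mk(false,mk(7,4)),g(false,k)),  mk(z,times(4,v)) ≐ mk(s,z).
Decompose times/2: v ≐ mk(false,mk(7,4)),  y ≐ g(false,k).
Bind v := mk(false,mk(7,4)); substituting into the one remaining equation that mentions v gives: mk(z,times(4,mk(false,mk(7,4)))) ≐ mk(s,z).
Bind y := g(false,k); no other remaining equation mentions y.
Decompose mk/2: z ≐ s,  times(4,mk(false,mk(7,4))) ≐ z.
Bind z := s; substituting into the remaining equation gives: times(4,mk(false,mk(7,4))) ≐ s. Substituting into the earlier bindings gives q := s, x := s, p := g(g(s,s),mk(false,s)).
Bind s := times(4,mk(false,mk(7,4))). Substituting into the earlier bindings gives q := times(4,mk(false,mk(7,4))), x := times(4,mk(false,mk(7,4))), p := g(g(times(4,mk(false,mk(7,4))),times(4,mk(false,mk(7,4)))),mk(false,times(4,mk(false,mk(7,4))))), z := times(4,mk(false,mk(7,4))).
No equations remain and no clash or occurs-check failure arose, so a unifier exists.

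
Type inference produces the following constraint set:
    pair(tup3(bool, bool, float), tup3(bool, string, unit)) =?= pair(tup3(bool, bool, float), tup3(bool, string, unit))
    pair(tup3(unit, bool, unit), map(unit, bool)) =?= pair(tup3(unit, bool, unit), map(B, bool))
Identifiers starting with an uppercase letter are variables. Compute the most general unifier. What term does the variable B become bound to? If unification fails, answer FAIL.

unit

Delete trivial equation pair(tup3(bool, bool, float), tup3(bool, string, unit)) =?= pair(tup3(bool, bool, float), tup3(bool, string, unit)).
Decompose pair/2: tup3(unit, bool, unit) =?= tup3(unit, bool, unit),  map(unit, bool) =?= map(B, bool).
Delete trivial equation tup3(unit, bool, unit) =?= tup3(unit, bool, unit).
Decompose map/2: unit =?= B,  bool =?= bool.
Bind B := unit; no other remaining equation mentions B.
Delete trivial equation bool =?= bool.
MGU = { B ↦ unit }, so B ↦ unit.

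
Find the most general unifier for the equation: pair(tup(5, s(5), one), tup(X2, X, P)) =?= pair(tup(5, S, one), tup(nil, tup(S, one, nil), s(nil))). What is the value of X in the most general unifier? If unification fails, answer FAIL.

Decompose pair/2: tup(5, s(5), one) =?= tup(5, S, one),  tup(X2, X, P) =?= tup(nil, tup(S, one, nil), s(nil)).
Decompose tup/3: 5 =?= 5,  s(5) =?= S,  one =?= one.
Delete trivial equation 5 =?= 5.
Bind S := s(5); substituting into the one remaining equation that mentions S gives: tup(X2, X, P) =?= tup(nil, tup(s(5), one, nil), s(nil)).
Delete trivial equation one =?= one.
Decompose tup/3: X2 =?= nil,  X =?= tup(s(5), one, nil),  P =?= s(nil).
Bind X2 := nil; no other remaining equation mentions X2.
Bind X := tup(s(5), one, nil); no other remaining equation mentions X.
Bind P := s(nil).
MGU = { S ↦ s(5), X2 ↦ nil, X ↦ tup(s(5), one, nil), P ↦ s(nil) }, so X ↦ tup(s(5), one, nil).

tup(s(5), one, nil)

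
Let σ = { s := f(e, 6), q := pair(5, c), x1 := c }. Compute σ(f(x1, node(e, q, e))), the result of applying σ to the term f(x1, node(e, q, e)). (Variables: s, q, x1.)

f(c, node(e, pair(5, c), e))

Replace each occurrence of q with pair(5, c).
Replace each occurrence of x1 with c.
Result: f(c, node(e, pair(5, c), e)).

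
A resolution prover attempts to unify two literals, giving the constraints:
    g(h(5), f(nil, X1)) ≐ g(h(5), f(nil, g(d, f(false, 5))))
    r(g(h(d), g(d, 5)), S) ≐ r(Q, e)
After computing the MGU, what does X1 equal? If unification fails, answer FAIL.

g(d, f(false, 5))

Decompose g/2: h(5) ≐ h(5),  f(nil, X1) ≐ f(nil, g(d, f(false, 5))).
Delete trivial equation h(5) ≐ h(5).
Decompose f/2: nil ≐ nil,  X1 ≐ g(d, f(false, 5)).
Delete trivial equation nil ≐ nil.
Bind X1 := g(d, f(false, 5)); no other remaining equation mentions X1.
Decompose r/2: g(h(d), g(d, 5)) ≐ Q,  S ≐ e.
Bind Q := g(h(d), g(d, 5)); no other remaining equation mentions Q.
Bind S := e.
MGU = { X1 ↦ g(d, f(false, 5)), Q ↦ g(h(d), g(d, 5)), S ↦ e }, so X1 ↦ g(d, f(false, 5)).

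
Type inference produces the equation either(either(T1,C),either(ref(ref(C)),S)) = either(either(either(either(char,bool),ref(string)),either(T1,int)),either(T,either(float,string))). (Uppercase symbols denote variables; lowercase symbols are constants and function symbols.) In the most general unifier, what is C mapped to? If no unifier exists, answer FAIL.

Decompose either/2: either(T1,C) = either(either(either(char,bool),ref(string)),either(T1,int)),  either(ref(ref(C)),S) = either(T,either(float,string)).
Decompose either/2: T1 = either(either(char,bool),ref(string)),  C = either(T1,int).
Bind T1 := either(either(char,bool),ref(string)); substituting into the one remaining equation that mentions T1 gives: C = either(either(either(char,bool),ref(string)),int).
Bind C := either(either(either(char,bool),ref(string)),int); substituting into the remaining equation gives: either(ref(ref(either(either(either(char,bool),ref(string)),int))),S) = either(T,either(float,string)).
Decompose either/2: ref(ref(either(either(either(char,bool),ref(string)),int))) = T,  S = either(float,string).
Bind T := ref(ref(either(either(either(char,bool),ref(string)),int))); no other remaining equation mentions T.
Bind S := either(float,string).
MGU = { T1 ↦ either(either(char,bool),ref(string)), C ↦ either(either(either(char,bool),ref(string)),int), T ↦ ref(ref(either(either(either(char,bool),ref(string)),int))), S ↦ either(float,string) }, so C ↦ either(either(either(char,bool),ref(string)),int).

either(either(either(char,bool),ref(string)),int)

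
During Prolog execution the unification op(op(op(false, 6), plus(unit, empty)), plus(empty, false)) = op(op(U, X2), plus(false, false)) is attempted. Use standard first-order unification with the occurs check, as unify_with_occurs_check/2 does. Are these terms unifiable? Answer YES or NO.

Decompose op/2: op(op(false, 6), plus(unit, empty)) = op(U, X2),  plus(empty, false) = plus(false, false).
Decompose op/2: op(false, 6) = U,  plus(unit, empty) = X2.
Bind U := op(false, 6); no other remaining equation mentions U.
Bind X2 := plus(unit, empty); no other remaining equation mentions X2.
Decompose plus/2: empty = false,  false = false.
Clash: constants empty and false differ; no unifier exists.

NO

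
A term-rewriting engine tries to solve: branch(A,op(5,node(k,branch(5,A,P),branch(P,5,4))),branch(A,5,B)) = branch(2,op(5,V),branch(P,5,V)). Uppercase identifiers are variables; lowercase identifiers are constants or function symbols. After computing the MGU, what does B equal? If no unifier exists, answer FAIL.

Decompose branch/3: A = 2,  op(5,node(k,branch(5,A,P),branch(P,5,4))) = op(5,V),  branch(A,5,B) = branch(P,5,V).
Bind A := 2; substituting into the remaining equations gives: op(5,node(k,branch(5,2,P),branch(P,5,4))) = op(5,V),  branch(2,5,B) = branch(P,5,V).
Decompose op/2: 5 = 5,  node(k,branch(5,2,P),branch(P,5,4)) = V.
Delete trivial equation 5 = 5.
Bind V := node(k,branch(5,2,P),branch(P,5,4)); substituting into the remaining equation gives: branch(2,5,B) = branch(P,5,node(k,branch(5,2,P),branch(P,5,4))).
Decompose branch/3: 2 = P,  5 = 5,  B = node(k,branch(5,2,P),branch(P,5,4)).
Bind P := 2; substituting into the one remaining equation that mentions P gives: B = node(k,branch(5,2,2),branch(2,5,4)). Substituting into the earlier binding gives V := node(k,branch(5,2,2),branch(2,5,4)).
Delete trivial equation 5 = 5.
Bind B := node(k,branch(5,2,2),branch(2,5,4)).
MGU = { A := 2, V := node(k,branch(5,2,2),branch(2,5,4)), P := 2, B := node(k,branch(5,2,2),branch(2,5,4)) }, so B := node(k,branch(5,2,2),branch(2,5,4)).

node(k,branch(5,2,2),branch(2,5,4))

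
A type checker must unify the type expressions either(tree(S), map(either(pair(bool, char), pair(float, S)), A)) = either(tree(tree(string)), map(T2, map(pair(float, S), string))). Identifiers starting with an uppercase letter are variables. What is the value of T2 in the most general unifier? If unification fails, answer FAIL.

either(pair(bool, char), pair(float, tree(string)))

Decompose either/2: tree(S) = tree(tree(string)),  map(either(pair(bool, char), pair(float, S)), A) = map(T2, map(pair(float, S), string)).
Decompose tree/1: S = tree(string).
Bind S := tree(string); substituting into the remaining equation gives: map(either(pair(bool, char), pair(float, tree(string))), A) = map(T2, map(pair(float, tree(string)), string)).
Decompose map/2: either(pair(bool, char), pair(float, tree(string))) = T2,  A = map(pair(float, tree(string)), string).
Bind T2 := either(pair(bool, char), pair(float, tree(string))); no other remaining equation mentions T2.
Bind A := map(pair(float, tree(string)), string).
MGU = { S ↦ tree(string), T2 ↦ either(pair(bool, char), pair(float, tree(string))), A ↦ map(pair(float, tree(string)), string) }, so T2 ↦ either(pair(bool, char), pair(float, tree(string))).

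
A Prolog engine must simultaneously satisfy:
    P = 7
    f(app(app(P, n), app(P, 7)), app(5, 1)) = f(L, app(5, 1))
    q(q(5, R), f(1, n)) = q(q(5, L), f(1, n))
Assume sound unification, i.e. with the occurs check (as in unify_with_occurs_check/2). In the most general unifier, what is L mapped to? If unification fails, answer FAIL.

Bind P := 7; substituting into the one remaining equation that mentions P gives: f(app(app(7, n), app(7, 7)), app(5, 1)) = f(L, app(5, 1)).
Decompose f/2: app(app(7, n), app(7, 7)) = L,  app(5, 1) = app(5, 1).
Bind L := app(app(7, n), app(7, 7)); substituting into the one remaining equation that mentions L gives: q(q(5, R), f(1, n)) = q(q(5, app(app(7, n), app(7, 7))), f(1, n)).
Delete trivial equation app(5, 1) = app(5, 1).
Decompose q/2: q(5, R) = q(5, app(app(7, n), app(7, 7))),  f(1, n) = f(1, n).
Decompose q/2: 5 = 5,  R = app(app(7, n), app(7, 7)).
Delete trivial equation 5 = 5.
Bind R := app(app(7, n), app(7, 7)); no other remaining equation mentions R.
Delete trivial equation f(1, n) = f(1, n).
MGU = { P = 7, L = app(app(7, n), app(7, 7)), R = app(app(7, n), app(7, 7)) }, so L = app(app(7, n), app(7, 7)).

app(app(7, n), app(7, 7))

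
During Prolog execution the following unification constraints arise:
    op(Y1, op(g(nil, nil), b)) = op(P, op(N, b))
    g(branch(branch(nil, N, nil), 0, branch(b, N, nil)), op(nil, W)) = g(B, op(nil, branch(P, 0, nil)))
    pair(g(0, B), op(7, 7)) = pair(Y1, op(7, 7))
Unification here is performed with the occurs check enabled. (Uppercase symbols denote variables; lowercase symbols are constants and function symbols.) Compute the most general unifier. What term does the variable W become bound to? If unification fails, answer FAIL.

Decompose op/2: Y1 = P,  op(g(nil, nil), b) = op(N, b).
Bind Y1 := P; substituting into the one remaining equation that mentions Y1 gives: pair(g(0, B), op(7, 7)) = pair(P, op(7, 7)).
Decompose op/2: g(nil, nil) = N,  b = b.
Bind N := g(nil, nil); substituting into the one remaining equation that mentions N gives: g(branch(branch(nil, g(nil, nil), nil), 0, branch(b, g(nil, nil), nil)), op(nil, W)) = g(B, op(nil, branch(P, 0, nil))).
Delete trivial equation b = b.
Decompose g/2: branch(branch(nil, g(nil, nil), nil), 0, branch(b, g(nil, nil), nil)) = B,  op(nil, W) = op(nil, branch(P, 0, nil)).
Bind B := branch(branch(nil, g(nil, nil), nil), 0, branch(b, g(nil, nil), nil)); substituting into the one remaining equation that mentions B gives: pair(g(0, branch(branch(nil, g(nil, nil), nil), 0, branch(b, g(nil, nil), nil))), op(7, 7)) = pair(P, op(7, 7)).
Decompose op/2: nil = nil,  W = branch(P, 0, nil).
Delete trivial equation nil = nil.
Bind W := branch(P, 0, nil); no other remaining equation mentions W.
Decompose pair/2: g(0, branch(branch(nil, g(nil, nil), nil), 0, branch(b, g(nil, nil), nil))) = P,  op(7, 7) = op(7, 7).
Bind P := g(0, branch(branch(nil, g(nil, nil), nil), 0, branch(b, g(nil, nil), nil))); no other remaining equation mentions P. Substituting into the earlier bindings gives Y1 := g(0, branch(branch(nil, g(nil, nil), nil), 0, branch(b, g(nil, nil), nil))), W := branch(g(0, branch(branch(nil, g(nil, nil), nil), 0, branch(b, g(nil, nil), nil))), 0, nil).
Delete trivial equation op(7, 7) = op(7, 7).
MGU = { Y1 -> g(0, branch(branch(nil, g(nil, nil), nil), 0, branch(b, g(nil, nil), nil))), N -> g(nil, nil), B -> branch(branch(nil, g(nil, nil), nil), 0, branch(b, g(nil, nil), nil)), W -> branch(g(0, branch(branch(nil, g(nil, nil), nil), 0, branch(b, g(nil, nil), nil))), 0, nil), P -> g(0, branch(branch(nil, g(nil, nil), nil), 0, branch(b, g(nil, nil), nil))) }, so W -> branch(g(0, branch(branch(nil, g(nil, nil), nil), 0, branch(b, g(nil, nil), nil))), 0, nil).

branch(g(0, branch(branch(nil, g(nil, nil), nil), 0, branch(b, g(nil, nil), nil))), 0, nil)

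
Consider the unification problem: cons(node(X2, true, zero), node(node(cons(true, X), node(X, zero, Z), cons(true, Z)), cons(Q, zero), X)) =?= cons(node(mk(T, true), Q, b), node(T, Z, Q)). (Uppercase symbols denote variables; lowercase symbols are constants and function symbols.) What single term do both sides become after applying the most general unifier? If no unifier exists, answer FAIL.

Decompose cons/2: node(X2, true, zero) =?= node(mk(T, true), Q, b),  node(node(cons(true, X), node(X, zero, Z), cons(true, Z)), cons(Q, zero), X) =?= node(T, Z, Q).
Decompose node/3: X2 =?= mk(T, true),  true =?= Q,  zero =?= b.
Bind X2 := mk(T, true); no other remaining equation mentions X2.
Bind Q := true; substituting into the one remaining equation that mentions Q gives: node(node(cons(true, X), node(X, zero, Z), cons(true, Z)), cons(true, zero), X) =?= node(T, Z, true).
Clash: constants zero and b differ; no unifier exists.

FAIL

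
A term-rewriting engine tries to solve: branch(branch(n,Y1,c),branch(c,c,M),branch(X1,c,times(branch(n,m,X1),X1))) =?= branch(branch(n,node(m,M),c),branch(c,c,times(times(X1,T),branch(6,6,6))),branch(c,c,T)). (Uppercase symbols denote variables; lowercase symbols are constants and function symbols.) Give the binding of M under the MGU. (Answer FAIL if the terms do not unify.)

times(times(c,times(branch(n,m,c),c)),branch(6,6,6))

Decompose branch/3: branch(n,Y1,c) =?= branch(n,node(m,M),c),  branch(c,c,M) =?= branch(c,c,times(times(X1,T),branch(6,6,6))),  branch(X1,c,times(branch(n,m,X1),X1)) =?= branch(c,c,T).
Decompose branch/3: n =?= n,  Y1 =?= node(m,M),  c =?= c.
Delete trivial equation n =?= n.
Bind Y1 := node(m,M); no other remaining equation mentions Y1.
Delete trivial equation c =?= c.
Decompose branch/3: c =?= c,  c =?= c,  M =?= times(times(X1,T),branch(6,6,6)).
Delete trivial equation c =?= c.
Delete trivial equation c =?= c.
Bind M := times(times(X1,T),branch(6,6,6)); no other remaining equation mentions M. Substituting into the earlier binding gives Y1 := node(m,times(times(X1,T),branch(6,6,6))).
Decompose branch/3: X1 =?= c,  c =?= c,  times(branch(n,m,X1),X1) =?= T.
Bind X1 := c; substituting into the one remaining equation that mentions X1 gives: times(branch(n,m,c),c) =?= T. Substituting into the earlier bindings gives Y1 := node(m,times(times(c,T),branch(6,6,6))), M := times(times(c,T),branch(6,6,6)).
Delete trivial equation c =?= c.
Bind T := times(branch(n,m,c),c). Substituting into the earlier bindings gives Y1 := node(m,times(times(c,times(branch(n,m,c),c)),branch(6,6,6))), M := times(times(c,times(branch(n,m,c),c)),branch(6,6,6)).
MGU = { Y1 ↦ node(m,times(times(c,times(branch(n,m,c),c)),branch(6,6,6))), M ↦ times(times(c,times(branch(n,m,c),c)),branch(6,6,6)), X1 ↦ c, T ↦ times(branch(n,m,c),c) }, so M ↦ times(times(c,times(branch(n,m,c),c)),branch(6,6,6)).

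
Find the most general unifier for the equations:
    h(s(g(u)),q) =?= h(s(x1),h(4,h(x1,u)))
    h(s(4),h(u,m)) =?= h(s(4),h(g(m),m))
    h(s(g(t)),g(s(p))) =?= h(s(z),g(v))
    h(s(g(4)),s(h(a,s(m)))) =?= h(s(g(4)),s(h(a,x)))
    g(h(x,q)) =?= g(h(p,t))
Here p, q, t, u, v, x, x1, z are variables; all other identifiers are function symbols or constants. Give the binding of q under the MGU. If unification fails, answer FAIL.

h(4,h(g(g(m)),g(m)))

Decompose h/2: s(g(u)) =?= s(x1),  q =?= h(4,h(x1,u)).
Decompose s/1: g(u) =?= x1.
Bind x1 := g(u); substituting into the one remaining equation that mentions x1 gives: q =?= h(4,h(g(u),u)).
Bind q := h(4,h(g(u),u)); substituting into the one remaining equation that mentions q gives: g(h(x,h(4,h(g(u),u)))) =?= g(h(p,t)).
Decompose h/2: s(4) =?= s(4),  h(u,m) =?= h(g(m),m).
Delete trivial equation s(4) =?= s(4).
Decompose h/2: u =?= g(m),  m =?= m.
Bind u := g(m); substituting into the one remaining equation that mentions u gives: g(h(x,h(4,h(g(g(m)),g(m))))) =?= g(h(p,t)). Substituting into the earlier bindings gives x1 := g(g(m)), q := h(4,h(g(g(m)),g(m))).
Delete trivial equation m =?= m.
Decompose h/2: s(g(t)) =?= s(z),  g(s(p)) =?= g(v).
Decompose s/1: g(t) =?= z.
Bind z := g(t); no other remaining equation mentions z.
Decompose g/1: s(p) =?= v.
Bind v := s(p); no other remaining equation mentions v.
Decompose h/2: s(g(4)) =?= s(g(4)),  s(h(a,s(m))) =?= s(h(a,x)).
Delete trivial equation s(g(4)) =?= s(g(4)).
Decompose s/1: h(a,s(m)) =?= h(a,x).
Decompose h/2: a =?= a,  s(m) =?= x.
Delete trivial equation a =?= a.
Bind x := s(m); substituting into the remaining equation gives: g(h(s(m),h(4,h(g(g(m)),g(m))))) =?= g(h(p,t)).
Decompose g/1: h(s(m),h(4,h(g(g(m)),g(m)))) =?= h(p,t).
Decompose h/2: s(m) =?= p,  h(4,h(g(g(m)),g(m))) =?= t.
Bind p := s(m); no other remaining equation mentions p. Substituting into the earlier binding gives v := s(s(m)).
Bind t := h(4,h(g(g(m)),g(m))). Substituting into the earlier binding gives z := g(h(4,h(g(g(m)),g(m)))).
MGU = { x1 ↦ g(g(m)), q ↦ h(4,h(g(g(m)),g(m))), u ↦ g(m), z ↦ g(h(4,h(g(g(m)),g(m)))), v ↦ s(s(m)), x ↦ s(m), p ↦ s(m), t ↦ h(4,h(g(g(m)),g(m))) }, so q ↦ h(4,h(g(g(m)),g(m))).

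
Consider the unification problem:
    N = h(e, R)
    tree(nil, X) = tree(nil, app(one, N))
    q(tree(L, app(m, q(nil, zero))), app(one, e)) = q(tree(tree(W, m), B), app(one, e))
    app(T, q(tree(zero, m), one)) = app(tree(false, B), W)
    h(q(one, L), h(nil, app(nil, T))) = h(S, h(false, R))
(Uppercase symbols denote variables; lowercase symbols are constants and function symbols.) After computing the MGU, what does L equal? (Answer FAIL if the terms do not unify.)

FAIL

Bind N := h(e, R); substituting into the one remaining equation that mentions N gives: tree(nil, X) = tree(nil, app(one, h(e, R))).
Decompose tree/2: nil = nil,  X = app(one, h(e, R)).
Delete trivial equation nil = nil.
Bind X := app(one, h(e, R)); no other remaining equation mentions X.
Decompose q/2: tree(L, app(m, q(nil, zero))) = tree(tree(W, m), B),  app(one, e) = app(one, e).
Decompose tree/2: L = tree(W, m),  app(m, q(nil, zero)) = B.
Bind L := tree(W, m); substituting into the one remaining equation that mentions L gives: h(q(one, tree(W, m)), h(nil, app(nil, T))) = h(S, h(false, R)).
Bind B := app(m, q(nil, zero)); substituting into the one remaining equation that mentions B gives: app(T, q(tree(zero, m), one)) = app(tree(false, app(m, q(nil, zero))), W).
Delete trivial equation app(one, e) = app(one, e).
Decompose app/2: T = tree(false, app(m, q(nil, zero))),  q(tree(zero, m), one) = W.
Bind T := tree(false, app(m, q(nil, zero))); substituting into the one remaining equation that mentions T gives: h(q(one, tree(W, m)), h(nil, app(nil, tree(false, app(m, q(nil, zero)))))) = h(S, h(false, R)).
Bind W := q(tree(zero, m), one); substituting into the remaining equation gives: h(q(one, tree(q(tree(zero, m), one), m)), h(nil, app(nil, tree(false, app(m, q(nil, zero)))))) = h(S, h(false, R)). Substituting into the earlier binding gives L := tree(q(tree(zero, m), one), m).
Decompose h/2: q(one, tree(q(tree(zero, m), one), m)) = S,  h(nil, app(nil, tree(false, app(m, q(nil, zero))))) = h(false, R).
Bind S := q(one, tree(q(tree(zero, m), one), m)); no other remaining equation mentions S.
Decompose h/2: nil = false,  app(nil, tree(false, app(m, q(nil, zero)))) = R.
Clash: constants nil and false differ; no unifier exists.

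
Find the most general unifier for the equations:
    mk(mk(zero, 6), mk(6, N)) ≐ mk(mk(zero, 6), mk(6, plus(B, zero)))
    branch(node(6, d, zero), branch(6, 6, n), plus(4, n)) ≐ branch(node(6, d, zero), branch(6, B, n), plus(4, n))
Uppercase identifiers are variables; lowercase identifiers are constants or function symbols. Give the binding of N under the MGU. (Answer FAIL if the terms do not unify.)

plus(6, zero)

Decompose mk/2: mk(zero, 6) ≐ mk(zero, 6),  mk(6, N) ≐ mk(6, plus(B, zero)).
Delete trivial equation mk(zero, 6) ≐ mk(zero, 6).
Decompose mk/2: 6 ≐ 6,  N ≐ plus(B, zero).
Delete trivial equation 6 ≐ 6.
Bind N := plus(B, zero); no other remaining equation mentions N.
Decompose branch/3: node(6, d, zero) ≐ node(6, d, zero),  branch(6, 6, n) ≐ branch(6, B, n),  plus(4, n) ≐ plus(4, n).
Delete trivial equation node(6, d, zero) ≐ node(6, d, zero).
Decompose branch/3: 6 ≐ 6,  6 ≐ B,  n ≐ n.
Delete trivial equation 6 ≐ 6.
Bind B := 6; no other remaining equation mentions B. Substituting into the earlier binding gives N := plus(6, zero).
Delete trivial equation n ≐ n.
Delete trivial equation plus(4, n) ≐ plus(4, n).
MGU = { N -> plus(6, zero), B -> 6 }, so N -> plus(6, zero).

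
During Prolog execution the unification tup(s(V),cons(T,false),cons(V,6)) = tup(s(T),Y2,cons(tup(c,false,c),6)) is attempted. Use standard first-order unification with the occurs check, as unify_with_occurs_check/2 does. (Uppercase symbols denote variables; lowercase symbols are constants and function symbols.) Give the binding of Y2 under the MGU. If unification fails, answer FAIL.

cons(tup(c,false,c),false)

Decompose tup/3: s(V) = s(T),  cons(T,false) = Y2,  cons(V,6) = cons(tup(c,false,c),6).
Decompose s/1: V = T.
Bind V := T; substituting into the one remaining equation that mentions V gives: cons(T,6) = cons(tup(c,false,c),6).
Bind Y2 := cons(T,false); no other remaining equation mentions Y2.
Decompose cons/2: T = tup(c,false,c),  6 = 6.
Bind T := tup(c,false,c); no other remaining equation mentions T. Substituting into the earlier bindings gives V := tup(c,false,c), Y2 := cons(tup(c,false,c),false).
Delete trivial equation 6 = 6.
MGU = { V = tup(c,false,c), Y2 = cons(tup(c,false,c),false), T = tup(c,false,c) }, so Y2 = cons(tup(c,false,c),false).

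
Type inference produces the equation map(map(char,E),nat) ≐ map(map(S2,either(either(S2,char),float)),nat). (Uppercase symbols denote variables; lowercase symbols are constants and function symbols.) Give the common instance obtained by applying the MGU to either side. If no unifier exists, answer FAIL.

Decompose map/2: map(char,E) ≐ map(S2,either(either(S2,char),float)),  nat ≐ nat.
Decompose map/2: char ≐ S2,  E ≐ either(either(S2,char),float).
Bind S2 := char; substituting into the one remaining equation that mentions S2 gives: E ≐ either(either(char,char),float).
Bind E := either(either(char,char),float); no other remaining equation mentions E.
Delete trivial equation nat ≐ nat.
Applying the MGU to either side gives map(map(char,either(either(char,char),float)),nat).

map(map(char,either(either(char,char),float)),nat)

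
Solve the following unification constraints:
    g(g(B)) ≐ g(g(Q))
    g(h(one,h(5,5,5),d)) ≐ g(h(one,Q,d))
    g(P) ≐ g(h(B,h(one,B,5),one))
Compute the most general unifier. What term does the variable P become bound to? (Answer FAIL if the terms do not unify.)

Decompose g/1: g(B) ≐ g(Q).
Decompose g/1: B ≐ Q.
Bind B := Q; substituting into the one remaining equation that mentions B gives: g(P) ≐ g(h(Q,h(one,Q,5),one)).
Decompose g/1: h(one,h(5,5,5),d) ≐ h(one,Q,d).
Decompose h/3: one ≐ one,  h(5,5,5) ≐ Q,  d ≐ d.
Delete trivial equation one ≐ one.
Bind Q := h(5,5,5); substituting into the one remaining equation that mentions Q gives: g(P) ≐ g(h(h(5,5,5),h(one,h(5,5,5),5),one)). Substituting into the earlier binding gives B := h(5,5,5).
Delete trivial equation d ≐ d.
Decompose g/1: P ≐ h(h(5,5,5),h(one,h(5,5,5),5),one).
Bind P := h(h(5,5,5),h(one,h(5,5,5),5),one).
MGU = { B ↦ h(5,5,5), Q ↦ h(5,5,5), P ↦ h(h(5,5,5),h(one,h(5,5,5),5),one) }, so P ↦ h(h(5,5,5),h(one,h(5,5,5),5),one).

h(h(5,5,5),h(one,h(5,5,5),5),one)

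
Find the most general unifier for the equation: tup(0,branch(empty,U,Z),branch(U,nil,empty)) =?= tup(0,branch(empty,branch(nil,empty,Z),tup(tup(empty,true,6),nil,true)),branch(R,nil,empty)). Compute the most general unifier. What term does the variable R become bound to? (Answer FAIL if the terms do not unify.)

Decompose tup/3: 0 =?= 0,  branch(empty,U,Z) =?= branch(empty,branch(nil,empty,Z),tup(tup(empty,true,6),nil,true)),  branch(U,nil,empty) =?= branch(R,nil,empty).
Delete trivial equation 0 =?= 0.
Decompose branch/3: empty =?= empty,  U =?= branch(nil,empty,Z),  Z =?= tup(tup(empty,true,6),nil,true).
Delete trivial equation empty =?= empty.
Bind U := branch(nil,empty,Z); substituting into the one remaining equation that mentions U gives: branch(branch(nil,empty,Z),nil,empty) =?= branch(R,nil,empty).
Bind Z := tup(tup(empty,true,6),nil,true); substituting into the remaining equation gives: branch(branch(nil,empty,tup(tup(empty,true,6),nil,true)),nil,empty) =?= branch(R,nil,empty). Substituting into the earlier binding gives U := branch(nil,empty,tup(tup(empty,true,6),nil,true)).
Decompose branch/3: branch(nil,empty,tup(tup(empty,true,6),nil,true)) =?= R,  nil =?= nil,  empty =?= empty.
Bind R := branch(nil,empty,tup(tup(empty,true,6),nil,true)); no other remaining equation mentions R.
Delete trivial equation nil =?= nil.
Delete trivial equation empty =?= empty.
MGU = { U -> branch(nil,empty,tup(tup(empty,true,6),nil,true)), Z -> tup(tup(empty,true,6),nil,true), R -> branch(nil,empty,tup(tup(empty,true,6),nil,true)) }, so R -> branch(nil,empty,tup(tup(empty,true,6),nil,true)).

branch(nil,empty,tup(tup(empty,true,6),nil,true))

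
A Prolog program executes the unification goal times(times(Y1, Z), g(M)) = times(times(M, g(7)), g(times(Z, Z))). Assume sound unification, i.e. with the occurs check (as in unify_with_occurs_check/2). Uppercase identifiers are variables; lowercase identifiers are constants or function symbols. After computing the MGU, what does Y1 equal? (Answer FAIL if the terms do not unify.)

Decompose times/2: times(Y1, Z) = times(M, g(7)),  g(M) = g(times(Z, Z)).
Decompose times/2: Y1 = M,  Z = g(7).
Bind Y1 := M; no other remaining equation mentions Y1.
Bind Z := g(7); substituting into the remaining equation gives: g(M) = g(times(g(7), g(7))).
Decompose g/1: M = times(g(7), g(7)).
Bind M := times(g(7), g(7)). Substituting into the earlier binding gives Y1 := times(g(7), g(7)).
MGU = { Y1 -> times(g(7), g(7)), Z -> g(7), M -> times(g(7), g(7)) }, so Y1 -> times(g(7), g(7)).

times(g(7), g(7))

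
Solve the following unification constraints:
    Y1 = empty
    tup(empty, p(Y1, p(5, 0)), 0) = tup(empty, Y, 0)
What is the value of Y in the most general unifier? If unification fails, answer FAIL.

p(empty, p(5, 0))

Bind Y1 := empty; substituting into the remaining equation gives: tup(empty, p(empty, p(5, 0)), 0) = tup(empty, Y, 0).
Decompose tup/3: empty = empty,  p(empty, p(5, 0)) = Y,  0 = 0.
Delete trivial equation empty = empty.
Bind Y := p(empty, p(5, 0)); no other remaining equation mentions Y.
Delete trivial equation 0 = 0.
MGU = { Y1 := empty, Y := p(empty, p(5, 0)) }, so Y := p(empty, p(5, 0)).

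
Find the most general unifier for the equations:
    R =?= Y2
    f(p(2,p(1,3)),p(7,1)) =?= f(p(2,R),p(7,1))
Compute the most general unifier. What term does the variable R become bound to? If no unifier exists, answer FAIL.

Bind R := Y2; substituting into the remaining equation gives: f(p(2,p(1,3)),p(7,1)) =?= f(p(2,Y2),p(7,1)).
Decompose f/2: p(2,p(1,3)) =?= p(2,Y2),  p(7,1) =?= p(7,1).
Decompose p/2: 2 =?= 2,  p(1,3) =?= Y2.
Delete trivial equation 2 =?= 2.
Bind Y2 := p(1,3); no other remaining equation mentions Y2. Substituting into the earlier binding gives R := p(1,3).
Delete trivial equation p(7,1) =?= p(7,1).
MGU = { R := p(1,3), Y2 := p(1,3) }, so R := p(1,3).

p(1,3)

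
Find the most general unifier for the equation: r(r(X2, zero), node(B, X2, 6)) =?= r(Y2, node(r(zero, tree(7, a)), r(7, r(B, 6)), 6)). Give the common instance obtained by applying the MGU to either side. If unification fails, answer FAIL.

Decompose r/2: r(X2, zero) =?= Y2,  node(B, X2, 6) =?= node(r(zero, tree(7, a)), r(7, r(B, 6)), 6).
Bind Y2 := r(X2, zero); no other remaining equation mentions Y2.
Decompose node/3: B =?= r(zero, tree(7, a)),  X2 =?= r(7, r(B, 6)),  6 =?= 6.
Bind B := r(zero, tree(7, a)); substituting into the one remaining equation that mentions B gives: X2 =?= r(7, r(r(zero, tree(7, a)), 6)).
Bind X2 := r(7, r(r(zero, tree(7, a)), 6)); no other remaining equation mentions X2. Substituting into the earlier binding gives Y2 := r(r(7, r(r(zero, tree(7, a)), 6)), zero).
Delete trivial equation 6 =?= 6.
Applying the MGU to either side gives r(r(r(7, r(r(zero, tree(7, a)), 6)), zero), node(r(zero, tree(7, a)), r(7, r(r(zero, tree(7, a)), 6)), 6)).

r(r(r(7, r(r(zero, tree(7, a)), 6)), zero), node(r(zero, tree(7, a)), r(7, r(r(zero, tree(7, a)), 6)), 6))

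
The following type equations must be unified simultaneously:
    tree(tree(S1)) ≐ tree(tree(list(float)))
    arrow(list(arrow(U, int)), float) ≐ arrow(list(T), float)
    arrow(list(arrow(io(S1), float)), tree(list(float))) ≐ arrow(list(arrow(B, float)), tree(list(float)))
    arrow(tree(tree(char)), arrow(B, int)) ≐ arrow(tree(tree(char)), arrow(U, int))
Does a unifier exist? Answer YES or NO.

YES

Decompose tree/1: tree(S1) ≐ tree(list(float)).
Decompose tree/1: S1 ≐ list(float).
Bind S1 := list(float); substituting into the one remaining equation that mentions S1 gives: arrow(list(arrow(io(list(float)), float)), tree(list(float))) ≐ arrow(list(arrow(B, float)), tree(list(float))).
Decompose arrow/2: list(arrow(U, int)) ≐ list(T),  float ≐ float.
Decompose list/1: arrow(U, int) ≐ T.
Bind T := arrow(U, int); no other remaining equation mentions T.
Delete trivial equation float ≐ float.
Decompose arrow/2: list(arrow(io(list(float)), float)) ≐ list(arrow(B, float)),  tree(list(float)) ≐ tree(list(float)).
Decompose list/1: arrow(io(list(float)), float) ≐ arrow(B, float).
Decompose arrow/2: io(list(float)) ≐ B,  float ≐ float.
Bind B := io(list(float)); substituting into the one remaining equation that mentions B gives: arrow(tree(tree(char)), arrow(io(list(float)), int)) ≐ arrow(tree(tree(char)), arrow(U, int)).
Delete trivial equation float ≐ float.
Delete trivial equation tree(list(float)) ≐ tree(list(float)).
Decompose arrow/2: tree(tree(char)) ≐ tree(tree(char)),  arrow(io(list(float)), int) ≐ arrow(U, int).
Delete trivial equation tree(tree(char)) ≐ tree(tree(char)).
Decompose arrow/2: io(list(float)) ≐ U,  int ≐ int.
Bind U := io(list(float)); no other remaining equation mentions U. Substituting into the earlier binding gives T := arrow(io(list(float)), int).
Delete trivial equation int ≐ int.
No equations remain and no clash or occurs-check failure arose, so a unifier exists.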